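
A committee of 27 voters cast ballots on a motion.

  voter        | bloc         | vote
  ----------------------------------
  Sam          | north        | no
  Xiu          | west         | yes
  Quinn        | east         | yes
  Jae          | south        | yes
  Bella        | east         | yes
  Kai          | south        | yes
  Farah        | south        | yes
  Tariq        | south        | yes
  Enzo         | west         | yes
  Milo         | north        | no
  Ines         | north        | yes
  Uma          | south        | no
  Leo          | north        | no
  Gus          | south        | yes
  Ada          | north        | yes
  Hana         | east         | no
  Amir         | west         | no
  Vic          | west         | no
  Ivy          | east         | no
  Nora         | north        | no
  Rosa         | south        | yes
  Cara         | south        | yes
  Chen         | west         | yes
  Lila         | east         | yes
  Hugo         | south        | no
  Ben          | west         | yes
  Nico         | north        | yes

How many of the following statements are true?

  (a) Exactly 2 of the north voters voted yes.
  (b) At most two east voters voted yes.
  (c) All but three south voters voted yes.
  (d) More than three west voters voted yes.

(a) north: |A| = 7, |A ∩ B| = 3; needs |A ∩ B| = 2 — false.
(b) east: |A| = 5, |A ∩ B| = 3; needs |A ∩ B| ≤ 2 — false.
(c) south: |A| = 9, |A ∩ B| = 7; needs |A ∖ B| = 3 — false.
(d) west: |A| = 6, |A ∩ B| = 4; needs |A ∩ B| > 3 — true.

1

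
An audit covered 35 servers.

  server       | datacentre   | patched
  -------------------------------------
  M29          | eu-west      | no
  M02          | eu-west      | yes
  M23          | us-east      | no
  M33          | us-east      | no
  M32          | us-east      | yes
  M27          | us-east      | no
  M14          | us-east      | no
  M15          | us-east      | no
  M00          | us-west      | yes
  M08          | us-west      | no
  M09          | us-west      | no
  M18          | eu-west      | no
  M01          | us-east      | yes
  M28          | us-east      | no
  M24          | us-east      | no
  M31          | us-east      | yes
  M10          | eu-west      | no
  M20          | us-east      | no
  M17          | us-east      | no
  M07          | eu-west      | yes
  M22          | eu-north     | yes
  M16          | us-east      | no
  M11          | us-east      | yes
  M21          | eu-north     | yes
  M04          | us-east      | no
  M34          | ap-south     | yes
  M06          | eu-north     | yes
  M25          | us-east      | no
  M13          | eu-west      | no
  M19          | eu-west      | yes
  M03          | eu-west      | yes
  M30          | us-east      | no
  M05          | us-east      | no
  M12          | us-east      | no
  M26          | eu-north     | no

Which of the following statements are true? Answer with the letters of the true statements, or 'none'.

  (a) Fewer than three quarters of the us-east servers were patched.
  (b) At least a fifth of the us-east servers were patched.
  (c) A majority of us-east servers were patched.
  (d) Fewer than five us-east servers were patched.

|A| = 19, |A ∩ B| = 4, |A ∖ B| = 15.
(a) |A ∩ B| / |A| < 3/4: holds.
(b) |A ∩ B| / |A| ≥ 1/5: holds.
(c) |A ∩ B| > |A ∖ B|: fails.
(d) |A ∩ B| < 5: holds.

(a), (b), (d)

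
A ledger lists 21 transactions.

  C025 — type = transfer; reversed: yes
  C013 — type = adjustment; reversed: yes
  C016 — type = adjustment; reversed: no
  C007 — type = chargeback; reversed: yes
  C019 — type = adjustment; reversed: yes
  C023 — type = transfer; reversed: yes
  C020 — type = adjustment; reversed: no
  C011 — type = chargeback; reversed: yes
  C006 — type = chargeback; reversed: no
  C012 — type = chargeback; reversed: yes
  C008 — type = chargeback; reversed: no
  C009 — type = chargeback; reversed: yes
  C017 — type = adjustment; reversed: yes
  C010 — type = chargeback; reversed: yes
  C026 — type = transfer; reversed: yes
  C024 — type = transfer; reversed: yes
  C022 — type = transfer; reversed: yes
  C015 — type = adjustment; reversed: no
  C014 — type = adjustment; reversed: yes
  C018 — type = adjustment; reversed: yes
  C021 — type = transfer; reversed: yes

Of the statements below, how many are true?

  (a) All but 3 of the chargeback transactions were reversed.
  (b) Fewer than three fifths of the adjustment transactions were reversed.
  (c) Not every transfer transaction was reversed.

(a) chargeback: |A| = 7, |A ∩ B| = 5; needs |A ∖ B| = 3 — false.
(b) adjustment: |A| = 8, |A ∩ B| = 5; needs |A ∩ B| / |A| < 3/5 — false.
(c) transfer: |A| = 6, |A ∩ B| = 6; needs A ⊄ B (|A ∖ B| ≥ 1) — false.

0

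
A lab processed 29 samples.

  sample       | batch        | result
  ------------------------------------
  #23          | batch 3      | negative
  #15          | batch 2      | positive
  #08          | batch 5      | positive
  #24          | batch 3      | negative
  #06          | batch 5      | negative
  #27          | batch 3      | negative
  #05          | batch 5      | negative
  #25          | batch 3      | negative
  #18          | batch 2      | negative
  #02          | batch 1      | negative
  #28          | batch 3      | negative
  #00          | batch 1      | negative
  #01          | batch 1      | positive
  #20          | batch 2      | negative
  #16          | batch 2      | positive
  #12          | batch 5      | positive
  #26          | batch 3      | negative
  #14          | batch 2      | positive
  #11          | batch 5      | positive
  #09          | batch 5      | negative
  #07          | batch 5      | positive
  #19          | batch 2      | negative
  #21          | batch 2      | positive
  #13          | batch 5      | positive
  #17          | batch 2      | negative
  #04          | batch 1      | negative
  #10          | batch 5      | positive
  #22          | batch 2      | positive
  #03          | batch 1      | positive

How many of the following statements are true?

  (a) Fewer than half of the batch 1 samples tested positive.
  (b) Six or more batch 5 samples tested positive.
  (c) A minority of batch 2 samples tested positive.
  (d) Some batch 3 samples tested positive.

(a) batch 1: |A| = 5, |A ∩ B| = 2; needs |A ∩ B| < |A ∖ B| — true.
(b) batch 5: |A| = 9, |A ∩ B| = 6; needs |A ∩ B| ≥ 6 — true.
(c) batch 2: |A| = 9, |A ∩ B| = 5; needs |A ∩ B| < |A ∖ B| — false.
(d) batch 3: |A| = 6, |A ∩ B| = 0; needs A ∩ B ≠ ∅ (|A ∩ B| ≥ 1) — false.

2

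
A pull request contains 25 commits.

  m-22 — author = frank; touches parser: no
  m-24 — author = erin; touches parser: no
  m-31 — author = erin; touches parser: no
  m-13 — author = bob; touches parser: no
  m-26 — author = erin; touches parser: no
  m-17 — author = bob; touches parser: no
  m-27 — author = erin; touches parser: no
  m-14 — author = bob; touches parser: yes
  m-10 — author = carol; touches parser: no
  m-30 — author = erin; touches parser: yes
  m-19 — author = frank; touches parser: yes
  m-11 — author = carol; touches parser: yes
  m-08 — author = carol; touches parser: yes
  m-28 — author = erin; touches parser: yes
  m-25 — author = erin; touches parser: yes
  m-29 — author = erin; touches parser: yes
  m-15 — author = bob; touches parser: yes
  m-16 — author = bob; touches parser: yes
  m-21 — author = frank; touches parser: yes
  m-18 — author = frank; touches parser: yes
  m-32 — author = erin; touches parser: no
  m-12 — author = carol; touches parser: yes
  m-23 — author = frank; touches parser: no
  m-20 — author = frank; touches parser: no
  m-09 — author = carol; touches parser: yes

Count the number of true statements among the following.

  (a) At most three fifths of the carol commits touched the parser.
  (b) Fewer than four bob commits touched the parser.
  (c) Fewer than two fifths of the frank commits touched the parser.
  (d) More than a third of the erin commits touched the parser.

(a) carol: |A| = 5, |A ∩ B| = 4; needs |A ∩ B| / |A| ≤ 3/5 — false.
(b) bob: |A| = 5, |A ∩ B| = 3; needs |A ∩ B| < 4 — true.
(c) frank: |A| = 6, |A ∩ B| = 3; needs |A ∩ B| / |A| < 2/5 — false.
(d) erin: |A| = 9, |A ∩ B| = 4; needs |A ∩ B| / |A| > 1/3 — true.

2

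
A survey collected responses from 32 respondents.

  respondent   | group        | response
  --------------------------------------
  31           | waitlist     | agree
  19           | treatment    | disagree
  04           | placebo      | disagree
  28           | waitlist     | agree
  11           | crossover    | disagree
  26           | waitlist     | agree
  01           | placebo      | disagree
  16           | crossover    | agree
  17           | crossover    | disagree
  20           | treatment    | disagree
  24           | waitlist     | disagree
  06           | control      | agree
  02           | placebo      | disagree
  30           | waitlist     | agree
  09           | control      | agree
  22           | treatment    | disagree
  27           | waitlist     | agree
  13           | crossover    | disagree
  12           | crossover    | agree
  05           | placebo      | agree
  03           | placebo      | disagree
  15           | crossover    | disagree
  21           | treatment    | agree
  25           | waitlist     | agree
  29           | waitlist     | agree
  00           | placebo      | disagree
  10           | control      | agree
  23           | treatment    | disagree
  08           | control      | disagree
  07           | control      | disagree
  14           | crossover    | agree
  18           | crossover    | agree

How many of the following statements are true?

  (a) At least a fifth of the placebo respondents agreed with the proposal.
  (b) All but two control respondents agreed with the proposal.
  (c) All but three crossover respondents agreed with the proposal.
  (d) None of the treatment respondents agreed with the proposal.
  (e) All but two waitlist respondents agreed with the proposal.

1

(a) placebo: |A| = 6, |A ∩ B| = 1; needs |A ∩ B| / |A| ≥ 1/5 — false.
(b) control: |A| = 5, |A ∩ B| = 3; needs |A ∖ B| = 2 — true.
(c) crossover: |A| = 8, |A ∩ B| = 4; needs |A ∖ B| = 3 — false.
(d) treatment: |A| = 5, |A ∩ B| = 1; needs A ∩ B = ∅ (|A ∩ B| = 0) — false.
(e) waitlist: |A| = 8, |A ∩ B| = 7; needs |A ∖ B| = 2 — false.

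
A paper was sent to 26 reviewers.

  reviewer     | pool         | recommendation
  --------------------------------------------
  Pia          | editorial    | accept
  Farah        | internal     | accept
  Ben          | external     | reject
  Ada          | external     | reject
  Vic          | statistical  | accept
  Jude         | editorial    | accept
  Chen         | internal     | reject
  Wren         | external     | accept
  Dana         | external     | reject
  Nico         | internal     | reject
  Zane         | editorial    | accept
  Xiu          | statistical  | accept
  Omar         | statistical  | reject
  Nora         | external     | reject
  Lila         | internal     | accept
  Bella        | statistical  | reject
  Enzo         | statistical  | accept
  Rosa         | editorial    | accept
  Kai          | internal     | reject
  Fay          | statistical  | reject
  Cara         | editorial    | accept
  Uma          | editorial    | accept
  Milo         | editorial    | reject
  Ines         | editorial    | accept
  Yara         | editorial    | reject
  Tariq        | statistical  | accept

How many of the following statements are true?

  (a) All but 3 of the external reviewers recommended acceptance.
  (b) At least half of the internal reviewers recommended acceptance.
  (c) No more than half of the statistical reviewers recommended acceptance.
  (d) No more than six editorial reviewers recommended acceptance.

0

(a) external: |A| = 5, |A ∩ B| = 1; needs |A ∖ B| = 3 — false.
(b) internal: |A| = 5, |A ∩ B| = 2; needs |A ∩ B| ≥ |A ∖ B| — false.
(c) statistical: |A| = 7, |A ∩ B| = 4; needs |A ∩ B| ≤ |A ∖ B| — false.
(d) editorial: |A| = 9, |A ∩ B| = 7; needs |A ∩ B| ≤ 6 — false.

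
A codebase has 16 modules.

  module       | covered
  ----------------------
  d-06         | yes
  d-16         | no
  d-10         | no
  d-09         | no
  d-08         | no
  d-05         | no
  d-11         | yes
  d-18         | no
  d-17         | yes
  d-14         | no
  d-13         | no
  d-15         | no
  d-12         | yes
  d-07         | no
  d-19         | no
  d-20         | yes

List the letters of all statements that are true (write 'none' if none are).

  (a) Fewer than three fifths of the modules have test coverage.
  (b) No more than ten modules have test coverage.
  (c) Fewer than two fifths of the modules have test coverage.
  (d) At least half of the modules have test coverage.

|A| = 16, |A ∩ B| = 5, |A ∖ B| = 11.
(a) |A ∩ B| / |A| < 3/5: holds.
(b) |A ∩ B| ≤ 10: holds.
(c) |A ∩ B| / |A| < 2/5: holds.
(d) |A ∩ B| ≥ |A ∖ B|: fails.

(a), (b), (c)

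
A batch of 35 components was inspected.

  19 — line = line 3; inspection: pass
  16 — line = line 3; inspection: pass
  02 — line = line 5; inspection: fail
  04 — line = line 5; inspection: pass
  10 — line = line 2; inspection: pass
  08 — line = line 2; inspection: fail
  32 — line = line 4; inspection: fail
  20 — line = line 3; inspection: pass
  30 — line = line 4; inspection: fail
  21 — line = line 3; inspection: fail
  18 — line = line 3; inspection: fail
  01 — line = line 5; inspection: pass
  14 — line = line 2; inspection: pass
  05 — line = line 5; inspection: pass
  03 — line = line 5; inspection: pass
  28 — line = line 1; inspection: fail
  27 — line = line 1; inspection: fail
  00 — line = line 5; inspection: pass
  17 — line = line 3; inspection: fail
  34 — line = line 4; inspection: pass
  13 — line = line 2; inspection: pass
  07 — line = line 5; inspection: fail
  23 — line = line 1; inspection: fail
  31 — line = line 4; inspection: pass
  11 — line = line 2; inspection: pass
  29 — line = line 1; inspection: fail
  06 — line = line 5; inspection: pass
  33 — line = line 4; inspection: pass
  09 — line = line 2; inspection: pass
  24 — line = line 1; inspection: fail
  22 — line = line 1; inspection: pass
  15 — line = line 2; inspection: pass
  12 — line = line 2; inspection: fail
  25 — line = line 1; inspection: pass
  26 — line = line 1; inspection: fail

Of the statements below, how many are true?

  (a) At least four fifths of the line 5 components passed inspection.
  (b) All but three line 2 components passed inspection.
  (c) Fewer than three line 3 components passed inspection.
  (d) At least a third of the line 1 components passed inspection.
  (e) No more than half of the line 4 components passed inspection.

(a) line 5: |A| = 8, |A ∩ B| = 6; needs |A ∩ B| / |A| ≥ 4/5 — false.
(b) line 2: |A| = 8, |A ∩ B| = 6; needs |A ∖ B| = 3 — false.
(c) line 3: |A| = 6, |A ∩ B| = 3; needs |A ∩ B| < 3 — false.
(d) line 1: |A| = 8, |A ∩ B| = 2; needs |A ∩ B| / |A| ≥ 1/3 — false.
(e) line 4: |A| = 5, |A ∩ B| = 3; needs |A ∩ B| ≤ |A ∖ B| — false.

0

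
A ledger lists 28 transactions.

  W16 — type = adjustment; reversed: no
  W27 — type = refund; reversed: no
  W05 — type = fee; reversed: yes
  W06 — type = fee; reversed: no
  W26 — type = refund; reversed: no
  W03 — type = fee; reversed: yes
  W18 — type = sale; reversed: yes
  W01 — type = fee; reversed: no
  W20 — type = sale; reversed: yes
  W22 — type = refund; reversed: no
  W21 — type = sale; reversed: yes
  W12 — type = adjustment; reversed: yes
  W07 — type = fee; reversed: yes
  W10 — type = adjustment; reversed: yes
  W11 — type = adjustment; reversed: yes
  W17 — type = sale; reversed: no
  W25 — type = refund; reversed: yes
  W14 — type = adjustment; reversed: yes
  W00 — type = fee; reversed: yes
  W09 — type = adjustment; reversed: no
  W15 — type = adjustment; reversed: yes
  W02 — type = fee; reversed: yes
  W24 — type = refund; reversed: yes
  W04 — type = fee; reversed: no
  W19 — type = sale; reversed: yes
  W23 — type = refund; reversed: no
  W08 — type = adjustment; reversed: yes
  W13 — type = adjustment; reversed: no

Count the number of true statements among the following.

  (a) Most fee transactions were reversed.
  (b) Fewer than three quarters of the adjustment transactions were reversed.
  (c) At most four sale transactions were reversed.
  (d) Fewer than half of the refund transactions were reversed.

(a) fee: |A| = 8, |A ∩ B| = 5; needs |A ∩ B| > |A ∖ B| — true.
(b) adjustment: |A| = 9, |A ∩ B| = 6; needs |A ∩ B| / |A| < 3/4 — true.
(c) sale: |A| = 5, |A ∩ B| = 4; needs |A ∩ B| ≤ 4 — true.
(d) refund: |A| = 6, |A ∩ B| = 2; needs |A ∩ B| < |A ∖ B| — true.

4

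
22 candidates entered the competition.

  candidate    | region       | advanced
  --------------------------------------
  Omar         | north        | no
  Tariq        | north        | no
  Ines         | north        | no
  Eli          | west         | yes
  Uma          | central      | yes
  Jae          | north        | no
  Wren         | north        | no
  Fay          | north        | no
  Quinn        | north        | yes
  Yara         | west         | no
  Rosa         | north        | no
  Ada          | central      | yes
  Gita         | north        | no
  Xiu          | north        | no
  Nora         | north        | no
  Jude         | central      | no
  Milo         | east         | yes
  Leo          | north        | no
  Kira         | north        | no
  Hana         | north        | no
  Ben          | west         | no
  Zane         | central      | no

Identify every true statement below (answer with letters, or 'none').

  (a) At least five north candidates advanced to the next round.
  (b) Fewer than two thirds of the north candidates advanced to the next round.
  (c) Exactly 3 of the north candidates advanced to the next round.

|A| = 14, |A ∩ B| = 1, |A ∖ B| = 13.
(a) |A ∩ B| ≥ 5: fails.
(b) |A ∩ B| / |A| < 2/3: holds.
(c) |A ∩ B| = 3: fails.

(b)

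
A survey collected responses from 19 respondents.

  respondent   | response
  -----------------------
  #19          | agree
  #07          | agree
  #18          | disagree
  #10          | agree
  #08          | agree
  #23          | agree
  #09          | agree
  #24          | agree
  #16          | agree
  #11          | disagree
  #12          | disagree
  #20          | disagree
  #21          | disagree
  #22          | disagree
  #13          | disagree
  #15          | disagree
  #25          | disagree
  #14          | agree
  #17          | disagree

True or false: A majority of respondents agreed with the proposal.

False

'A majority of respondents agreed with the proposal' holds iff |A ∩ B| > |A ∖ B|.
|A| = 19, |A ∩ B| = 9, |A ∖ B| = 10.
9 < 10, so the statement is false.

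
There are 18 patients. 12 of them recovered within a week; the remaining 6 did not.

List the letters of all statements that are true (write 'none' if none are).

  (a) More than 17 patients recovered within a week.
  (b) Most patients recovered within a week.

|A| = 18, |A ∩ B| = 12, |A ∖ B| = 6.
(a) |A ∩ B| > 17: fails.
(b) |A ∩ B| > |A ∖ B|: holds.

(b)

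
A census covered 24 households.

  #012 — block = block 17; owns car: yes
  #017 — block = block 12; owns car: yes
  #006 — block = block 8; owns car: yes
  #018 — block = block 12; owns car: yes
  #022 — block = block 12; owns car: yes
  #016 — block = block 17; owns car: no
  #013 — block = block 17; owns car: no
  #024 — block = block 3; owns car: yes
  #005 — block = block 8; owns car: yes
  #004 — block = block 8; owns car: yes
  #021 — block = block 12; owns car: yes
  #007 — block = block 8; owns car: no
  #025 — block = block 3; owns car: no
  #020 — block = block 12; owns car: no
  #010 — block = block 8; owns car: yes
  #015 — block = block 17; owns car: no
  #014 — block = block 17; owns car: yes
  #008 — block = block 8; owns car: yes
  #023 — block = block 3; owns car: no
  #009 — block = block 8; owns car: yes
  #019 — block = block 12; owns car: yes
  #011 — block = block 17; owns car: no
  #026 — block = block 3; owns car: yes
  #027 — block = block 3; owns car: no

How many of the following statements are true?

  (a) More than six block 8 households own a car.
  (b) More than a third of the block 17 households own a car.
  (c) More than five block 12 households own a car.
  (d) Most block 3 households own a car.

0

(a) block 8: |A| = 7, |A ∩ B| = 6; needs |A ∩ B| > 6 — false.
(b) block 17: |A| = 6, |A ∩ B| = 2; needs |A ∩ B| / |A| > 1/3 — false.
(c) block 12: |A| = 6, |A ∩ B| = 5; needs |A ∩ B| > 5 — false.
(d) block 3: |A| = 5, |A ∩ B| = 2; needs |A ∩ B| > |A ∖ B| — false.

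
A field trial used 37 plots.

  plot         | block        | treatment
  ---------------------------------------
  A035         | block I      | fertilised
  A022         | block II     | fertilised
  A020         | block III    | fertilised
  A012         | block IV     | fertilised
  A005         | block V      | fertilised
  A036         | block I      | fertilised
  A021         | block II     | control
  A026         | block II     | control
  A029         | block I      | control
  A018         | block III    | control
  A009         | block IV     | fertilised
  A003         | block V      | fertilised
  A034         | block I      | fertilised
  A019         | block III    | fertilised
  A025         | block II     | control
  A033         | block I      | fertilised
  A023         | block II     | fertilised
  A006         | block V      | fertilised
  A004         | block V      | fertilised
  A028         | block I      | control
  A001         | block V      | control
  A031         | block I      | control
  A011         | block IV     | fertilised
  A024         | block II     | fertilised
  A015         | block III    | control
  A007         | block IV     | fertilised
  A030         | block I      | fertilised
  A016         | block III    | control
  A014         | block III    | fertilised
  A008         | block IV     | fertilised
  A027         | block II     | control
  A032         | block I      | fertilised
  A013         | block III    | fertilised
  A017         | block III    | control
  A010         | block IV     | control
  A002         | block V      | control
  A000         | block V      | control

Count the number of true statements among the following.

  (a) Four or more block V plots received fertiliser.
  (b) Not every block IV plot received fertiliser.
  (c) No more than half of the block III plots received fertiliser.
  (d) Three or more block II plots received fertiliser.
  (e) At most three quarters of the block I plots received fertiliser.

(a) block V: |A| = 7, |A ∩ B| = 4; needs |A ∩ B| ≥ 4 — true.
(b) block IV: |A| = 6, |A ∩ B| = 5; needs A ⊄ B (|A ∖ B| ≥ 1) — true.
(c) block III: |A| = 8, |A ∩ B| = 4; needs |A ∩ B| ≤ |A ∖ B| — true.
(d) block II: |A| = 7, |A ∩ B| = 3; needs |A ∩ B| ≥ 3 — true.
(e) block I: |A| = 9, |A ∩ B| = 6; needs |A ∩ B| / |A| ≤ 3/4 — true.

5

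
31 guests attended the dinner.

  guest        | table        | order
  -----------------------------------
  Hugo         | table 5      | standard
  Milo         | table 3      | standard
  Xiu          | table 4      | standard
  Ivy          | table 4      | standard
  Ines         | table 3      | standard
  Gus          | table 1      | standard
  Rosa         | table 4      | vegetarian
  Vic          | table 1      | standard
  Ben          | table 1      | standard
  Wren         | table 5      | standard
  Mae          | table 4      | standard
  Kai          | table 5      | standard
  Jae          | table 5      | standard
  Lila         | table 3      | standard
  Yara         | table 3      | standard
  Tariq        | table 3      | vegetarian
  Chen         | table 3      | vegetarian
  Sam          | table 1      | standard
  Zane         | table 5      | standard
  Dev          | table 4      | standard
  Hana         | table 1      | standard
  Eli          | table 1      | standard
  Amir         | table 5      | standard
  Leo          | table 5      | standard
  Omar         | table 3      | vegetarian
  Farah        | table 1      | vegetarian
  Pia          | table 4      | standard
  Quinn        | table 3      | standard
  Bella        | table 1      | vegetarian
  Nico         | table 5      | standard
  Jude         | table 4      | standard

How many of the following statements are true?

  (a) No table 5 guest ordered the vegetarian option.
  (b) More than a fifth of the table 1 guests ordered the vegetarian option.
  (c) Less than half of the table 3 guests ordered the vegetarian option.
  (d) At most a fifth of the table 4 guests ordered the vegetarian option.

4

(a) table 5: |A| = 8, |A ∩ B| = 0; needs A ∩ B = ∅ (|A ∩ B| = 0) — true.
(b) table 1: |A| = 8, |A ∩ B| = 2; needs |A ∩ B| / |A| > 1/5 — true.
(c) table 3: |A| = 8, |A ∩ B| = 3; needs |A ∩ B| < |A ∖ B| — true.
(d) table 4: |A| = 7, |A ∩ B| = 1; needs |A ∩ B| / |A| ≤ 1/5 — true.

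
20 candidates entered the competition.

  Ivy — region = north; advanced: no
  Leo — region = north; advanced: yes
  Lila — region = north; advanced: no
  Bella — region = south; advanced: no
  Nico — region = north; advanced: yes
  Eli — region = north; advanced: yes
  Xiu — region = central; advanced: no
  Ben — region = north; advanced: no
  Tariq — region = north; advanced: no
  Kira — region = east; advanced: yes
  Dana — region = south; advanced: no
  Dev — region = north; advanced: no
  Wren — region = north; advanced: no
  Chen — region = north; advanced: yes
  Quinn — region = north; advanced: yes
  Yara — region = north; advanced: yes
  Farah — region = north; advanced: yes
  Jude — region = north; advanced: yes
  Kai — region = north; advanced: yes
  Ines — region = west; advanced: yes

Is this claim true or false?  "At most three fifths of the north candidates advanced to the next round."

The determiner here denotes the relation: |A ∩ B| / |A| ≤ 3/5.
|A| = 15, |A ∩ B| = 9, |A ∖ B| = 6.
|A ∩ B|/|A| = 9/15, so the statement is true.

True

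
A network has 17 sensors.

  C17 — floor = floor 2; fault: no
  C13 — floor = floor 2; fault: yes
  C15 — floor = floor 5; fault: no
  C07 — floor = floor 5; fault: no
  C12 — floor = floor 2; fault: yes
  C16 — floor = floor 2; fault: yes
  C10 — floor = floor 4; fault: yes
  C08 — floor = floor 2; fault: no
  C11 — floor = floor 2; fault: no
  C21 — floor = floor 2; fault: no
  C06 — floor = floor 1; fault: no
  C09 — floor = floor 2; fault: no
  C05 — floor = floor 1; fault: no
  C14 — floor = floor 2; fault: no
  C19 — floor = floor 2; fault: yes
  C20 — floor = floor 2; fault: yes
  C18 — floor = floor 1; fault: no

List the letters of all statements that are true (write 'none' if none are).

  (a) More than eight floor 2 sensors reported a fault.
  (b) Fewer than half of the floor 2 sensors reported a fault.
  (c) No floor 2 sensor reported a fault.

|A| = 11, |A ∩ B| = 5, |A ∖ B| = 6.
(a) |A ∩ B| > 8: fails.
(b) |A ∩ B| < |A ∖ B|: holds.
(c) A ∩ B = ∅ (|A ∩ B| = 0): fails.

(b)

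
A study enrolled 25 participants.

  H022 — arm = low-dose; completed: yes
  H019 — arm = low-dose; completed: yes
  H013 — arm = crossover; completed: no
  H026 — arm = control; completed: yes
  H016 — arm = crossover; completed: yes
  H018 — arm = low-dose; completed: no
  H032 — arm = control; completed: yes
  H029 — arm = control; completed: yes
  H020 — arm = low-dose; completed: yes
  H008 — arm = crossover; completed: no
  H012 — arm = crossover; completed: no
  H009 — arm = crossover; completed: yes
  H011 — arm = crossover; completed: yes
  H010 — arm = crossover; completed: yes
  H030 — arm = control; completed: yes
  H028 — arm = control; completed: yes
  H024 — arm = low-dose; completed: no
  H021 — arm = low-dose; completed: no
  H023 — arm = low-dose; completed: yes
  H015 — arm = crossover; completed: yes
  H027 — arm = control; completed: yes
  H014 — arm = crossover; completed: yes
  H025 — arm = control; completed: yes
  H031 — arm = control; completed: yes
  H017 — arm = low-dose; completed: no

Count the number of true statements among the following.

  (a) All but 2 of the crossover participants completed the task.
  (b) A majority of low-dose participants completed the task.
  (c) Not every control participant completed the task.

0

(a) crossover: |A| = 9, |A ∩ B| = 6; needs |A ∖ B| = 2 — false.
(b) low-dose: |A| = 8, |A ∩ B| = 4; needs |A ∩ B| > |A ∖ B| — false.
(c) control: |A| = 8, |A ∩ B| = 8; needs A ⊄ B (|A ∖ B| ≥ 1) — false.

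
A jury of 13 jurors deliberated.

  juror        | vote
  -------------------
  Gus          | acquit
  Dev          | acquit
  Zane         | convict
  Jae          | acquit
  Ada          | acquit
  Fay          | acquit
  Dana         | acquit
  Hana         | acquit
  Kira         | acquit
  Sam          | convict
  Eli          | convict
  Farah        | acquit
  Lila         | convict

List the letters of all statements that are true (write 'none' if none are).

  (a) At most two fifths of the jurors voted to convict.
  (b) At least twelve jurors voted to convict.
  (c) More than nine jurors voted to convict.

(a)

|A| = 13, |A ∩ B| = 4, |A ∖ B| = 9.
(a) |A ∩ B| / |A| ≤ 2/5: holds.
(b) |A ∩ B| ≥ 12: fails.
(c) |A ∩ B| > 9: fails.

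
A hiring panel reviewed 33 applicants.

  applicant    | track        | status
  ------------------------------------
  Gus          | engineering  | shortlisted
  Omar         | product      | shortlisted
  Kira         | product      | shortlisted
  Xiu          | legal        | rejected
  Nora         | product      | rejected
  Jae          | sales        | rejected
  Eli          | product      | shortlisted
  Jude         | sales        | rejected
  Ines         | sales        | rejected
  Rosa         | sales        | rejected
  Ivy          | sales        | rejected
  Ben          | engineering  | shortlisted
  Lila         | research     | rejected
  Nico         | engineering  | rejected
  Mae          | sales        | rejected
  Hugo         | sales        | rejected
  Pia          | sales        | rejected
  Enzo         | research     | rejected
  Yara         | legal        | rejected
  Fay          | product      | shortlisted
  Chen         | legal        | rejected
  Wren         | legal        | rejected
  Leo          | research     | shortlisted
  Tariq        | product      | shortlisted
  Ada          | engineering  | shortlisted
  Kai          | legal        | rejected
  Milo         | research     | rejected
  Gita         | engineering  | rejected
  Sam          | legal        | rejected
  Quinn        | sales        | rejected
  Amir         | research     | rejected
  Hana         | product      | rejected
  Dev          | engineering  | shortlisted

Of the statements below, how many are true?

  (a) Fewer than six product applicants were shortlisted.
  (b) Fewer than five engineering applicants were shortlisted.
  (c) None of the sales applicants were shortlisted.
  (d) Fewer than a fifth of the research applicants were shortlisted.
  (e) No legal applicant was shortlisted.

(a) product: |A| = 7, |A ∩ B| = 5; needs |A ∩ B| < 6 — true.
(b) engineering: |A| = 6, |A ∩ B| = 4; needs |A ∩ B| < 5 — true.
(c) sales: |A| = 9, |A ∩ B| = 0; needs A ∩ B = ∅ (|A ∩ B| = 0) — true.
(d) research: |A| = 5, |A ∩ B| = 1; needs |A ∩ B| / |A| < 1/5 — false.
(e) legal: |A| = 6, |A ∩ B| = 0; needs A ∩ B = ∅ (|A ∩ B| = 0) — true.

4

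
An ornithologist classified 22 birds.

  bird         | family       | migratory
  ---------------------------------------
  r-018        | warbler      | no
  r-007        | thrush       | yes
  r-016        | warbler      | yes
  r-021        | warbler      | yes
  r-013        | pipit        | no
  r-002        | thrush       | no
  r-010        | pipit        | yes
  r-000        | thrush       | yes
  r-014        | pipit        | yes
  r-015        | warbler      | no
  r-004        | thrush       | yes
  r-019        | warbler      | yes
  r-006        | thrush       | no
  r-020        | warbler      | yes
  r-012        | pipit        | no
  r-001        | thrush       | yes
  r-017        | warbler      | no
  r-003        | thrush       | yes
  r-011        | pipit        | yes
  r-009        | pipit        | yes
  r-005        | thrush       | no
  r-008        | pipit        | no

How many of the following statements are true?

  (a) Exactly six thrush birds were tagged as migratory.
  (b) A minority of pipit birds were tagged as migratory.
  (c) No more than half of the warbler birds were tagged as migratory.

(a) thrush: |A| = 8, |A ∩ B| = 5; needs |A ∩ B| = 6 — false.
(b) pipit: |A| = 7, |A ∩ B| = 4; needs |A ∩ B| < |A ∖ B| — false.
(c) warbler: |A| = 7, |A ∩ B| = 4; needs |A ∩ B| ≤ |A ∖ B| — false.

0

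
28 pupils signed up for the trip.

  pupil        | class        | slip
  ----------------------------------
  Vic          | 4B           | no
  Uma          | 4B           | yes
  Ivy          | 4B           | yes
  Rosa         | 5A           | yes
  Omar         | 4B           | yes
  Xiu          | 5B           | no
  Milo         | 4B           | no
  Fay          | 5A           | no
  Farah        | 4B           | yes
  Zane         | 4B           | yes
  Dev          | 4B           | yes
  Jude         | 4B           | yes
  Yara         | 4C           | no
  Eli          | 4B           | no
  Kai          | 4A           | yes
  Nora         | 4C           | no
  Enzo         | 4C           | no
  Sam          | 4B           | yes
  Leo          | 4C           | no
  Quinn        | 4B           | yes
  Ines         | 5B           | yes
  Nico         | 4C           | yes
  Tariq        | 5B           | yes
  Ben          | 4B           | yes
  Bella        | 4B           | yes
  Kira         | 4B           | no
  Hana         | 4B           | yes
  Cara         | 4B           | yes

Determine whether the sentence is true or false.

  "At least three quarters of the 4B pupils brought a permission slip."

Truth condition: |A ∩ B| / |A| ≥ 3/4.
|A| = 17, |A ∩ B| = 13, |A ∖ B| = 4.
|A ∩ B|/|A| = 13/17, so the statement is true.

True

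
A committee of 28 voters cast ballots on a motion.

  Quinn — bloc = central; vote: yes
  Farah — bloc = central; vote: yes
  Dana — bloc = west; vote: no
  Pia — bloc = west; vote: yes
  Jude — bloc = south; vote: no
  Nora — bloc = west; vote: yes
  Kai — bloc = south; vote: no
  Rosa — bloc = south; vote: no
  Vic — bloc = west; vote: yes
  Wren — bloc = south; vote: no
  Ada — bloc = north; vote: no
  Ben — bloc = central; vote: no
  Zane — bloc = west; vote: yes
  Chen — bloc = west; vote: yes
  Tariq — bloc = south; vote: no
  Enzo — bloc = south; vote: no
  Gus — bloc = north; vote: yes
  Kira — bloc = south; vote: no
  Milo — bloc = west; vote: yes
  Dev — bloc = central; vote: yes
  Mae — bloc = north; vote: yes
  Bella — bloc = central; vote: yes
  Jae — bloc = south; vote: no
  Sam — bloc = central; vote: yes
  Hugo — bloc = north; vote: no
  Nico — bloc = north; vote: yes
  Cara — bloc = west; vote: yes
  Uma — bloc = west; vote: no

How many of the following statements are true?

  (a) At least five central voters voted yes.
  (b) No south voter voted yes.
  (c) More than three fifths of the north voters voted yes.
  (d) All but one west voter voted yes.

2

(a) central: |A| = 6, |A ∩ B| = 5; needs |A ∩ B| ≥ 5 — true.
(b) south: |A| = 8, |A ∩ B| = 0; needs A ∩ B = ∅ (|A ∩ B| = 0) — true.
(c) north: |A| = 5, |A ∩ B| = 3; needs |A ∩ B| / |A| > 3/5 — false.
(d) west: |A| = 9, |A ∩ B| = 7; needs |A ∖ B| = 1 — false.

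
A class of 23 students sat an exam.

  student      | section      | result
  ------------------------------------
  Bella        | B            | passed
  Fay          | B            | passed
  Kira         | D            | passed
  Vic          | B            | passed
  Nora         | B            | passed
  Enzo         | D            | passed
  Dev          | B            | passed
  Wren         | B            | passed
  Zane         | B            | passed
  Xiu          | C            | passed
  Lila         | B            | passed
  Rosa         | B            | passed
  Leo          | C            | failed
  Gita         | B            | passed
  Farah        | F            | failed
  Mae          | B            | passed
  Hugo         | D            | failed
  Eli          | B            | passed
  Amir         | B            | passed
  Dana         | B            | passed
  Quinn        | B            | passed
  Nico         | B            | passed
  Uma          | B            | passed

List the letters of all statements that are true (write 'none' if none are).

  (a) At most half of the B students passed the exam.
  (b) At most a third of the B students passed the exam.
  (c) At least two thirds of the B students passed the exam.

(c)

|A| = 17, |A ∩ B| = 17, |A ∖ B| = 0.
(a) |A ∩ B| ≤ |A ∖ B|: fails.
(b) |A ∩ B| / |A| ≤ 1/3: fails.
(c) |A ∩ B| / |A| ≥ 2/3: holds.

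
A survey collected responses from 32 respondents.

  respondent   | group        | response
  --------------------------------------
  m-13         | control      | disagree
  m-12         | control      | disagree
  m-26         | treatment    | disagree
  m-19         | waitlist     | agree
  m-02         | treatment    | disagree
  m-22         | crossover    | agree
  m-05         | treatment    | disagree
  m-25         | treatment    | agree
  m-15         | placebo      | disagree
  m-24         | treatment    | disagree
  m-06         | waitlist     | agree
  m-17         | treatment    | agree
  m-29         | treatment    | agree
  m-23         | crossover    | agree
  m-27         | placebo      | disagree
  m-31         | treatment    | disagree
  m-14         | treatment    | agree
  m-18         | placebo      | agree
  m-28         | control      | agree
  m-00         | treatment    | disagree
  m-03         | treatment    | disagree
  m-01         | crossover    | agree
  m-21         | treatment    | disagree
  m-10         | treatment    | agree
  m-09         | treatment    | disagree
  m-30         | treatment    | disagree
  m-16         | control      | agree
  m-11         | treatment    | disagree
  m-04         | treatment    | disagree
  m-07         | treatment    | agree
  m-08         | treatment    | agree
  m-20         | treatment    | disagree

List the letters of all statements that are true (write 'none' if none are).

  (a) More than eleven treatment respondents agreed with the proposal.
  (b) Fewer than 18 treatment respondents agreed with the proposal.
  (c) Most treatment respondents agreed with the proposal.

(b)

|A| = 20, |A ∩ B| = 7, |A ∖ B| = 13.
(a) |A ∩ B| > 11: fails.
(b) |A ∩ B| < 18: holds.
(c) |A ∩ B| > |A ∖ B|: fails.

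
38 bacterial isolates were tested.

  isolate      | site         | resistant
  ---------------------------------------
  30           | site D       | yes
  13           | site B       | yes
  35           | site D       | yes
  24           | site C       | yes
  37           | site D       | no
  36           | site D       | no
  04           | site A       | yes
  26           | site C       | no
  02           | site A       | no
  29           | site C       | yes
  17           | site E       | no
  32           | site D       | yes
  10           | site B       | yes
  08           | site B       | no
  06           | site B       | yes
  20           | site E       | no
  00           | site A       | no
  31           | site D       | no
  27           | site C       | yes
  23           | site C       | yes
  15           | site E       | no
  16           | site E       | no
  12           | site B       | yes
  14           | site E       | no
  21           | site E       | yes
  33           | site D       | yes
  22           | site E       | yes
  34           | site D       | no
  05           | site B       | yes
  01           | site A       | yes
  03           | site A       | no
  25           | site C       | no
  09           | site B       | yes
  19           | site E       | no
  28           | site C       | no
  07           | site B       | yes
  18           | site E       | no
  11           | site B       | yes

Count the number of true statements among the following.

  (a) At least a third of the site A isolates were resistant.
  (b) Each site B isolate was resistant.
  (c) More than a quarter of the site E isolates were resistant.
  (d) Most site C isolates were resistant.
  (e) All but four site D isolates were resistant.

(a) site A: |A| = 5, |A ∩ B| = 2; needs |A ∩ B| / |A| ≥ 1/3 — true.
(b) site B: |A| = 9, |A ∩ B| = 8; needs A ⊆ B, i.e. every element of A is in B (|A ∖ B| = 0) — false.
(c) site E: |A| = 9, |A ∩ B| = 2; needs |A ∩ B| / |A| > 1/4 — false.
(d) site C: |A| = 7, |A ∩ B| = 4; needs |A ∩ B| > |A ∖ B| — true.
(e) site D: |A| = 8, |A ∩ B| = 4; needs |A ∖ B| = 4 — true.

3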